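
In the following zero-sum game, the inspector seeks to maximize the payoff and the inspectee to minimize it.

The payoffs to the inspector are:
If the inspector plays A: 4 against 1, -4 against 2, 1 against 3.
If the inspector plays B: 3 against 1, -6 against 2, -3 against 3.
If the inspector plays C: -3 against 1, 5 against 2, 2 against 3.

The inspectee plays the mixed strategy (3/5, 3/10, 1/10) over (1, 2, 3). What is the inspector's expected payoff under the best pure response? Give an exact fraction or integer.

A: (4)·(3/5) + (-4)·(3/10) + (1)·(1/10) = 13/10.
B: (3)·(3/5) + (-6)·(3/10) + (-3)·(1/10) = -3/10.
C: (-3)·(3/5) + (5)·(3/10) + (2)·(1/10) = -1/10.
The best pure response is A with expected payoff 13/10.

13/10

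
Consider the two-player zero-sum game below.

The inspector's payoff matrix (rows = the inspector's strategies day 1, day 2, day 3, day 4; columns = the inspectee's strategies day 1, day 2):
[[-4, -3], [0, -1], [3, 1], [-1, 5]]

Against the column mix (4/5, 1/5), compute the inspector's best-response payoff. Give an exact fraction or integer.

day 1: (-4)·(4/5) + (-3)·(1/5) = -19/5.
day 2: (0)·(4/5) + (-1)·(1/5) = -1/5.
day 3: (3)·(4/5) + (1)·(1/5) = 13/5.
day 4: (-1)·(4/5) + (5)·(1/5) = 1/5.
The best pure response is day 3 with expected payoff 13/5.

13/5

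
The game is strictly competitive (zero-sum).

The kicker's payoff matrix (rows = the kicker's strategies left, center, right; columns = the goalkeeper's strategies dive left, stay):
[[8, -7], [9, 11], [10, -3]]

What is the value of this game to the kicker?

Row left is strictly dominated by row right, so the kicker never plays it.
The remaining 2×2 game on (center, right) × (dive left, stay) has no saddle point. Let the kicker play center with probability p; indifference gives 9p + 10(1−p) = 11p − 3(1−p), so p = 13/15.
Similarly the goalkeeper's optimal q on dive left is 14/15, and the value is 9·(14/15) + (11)·(1/15) = 137/15.

137/15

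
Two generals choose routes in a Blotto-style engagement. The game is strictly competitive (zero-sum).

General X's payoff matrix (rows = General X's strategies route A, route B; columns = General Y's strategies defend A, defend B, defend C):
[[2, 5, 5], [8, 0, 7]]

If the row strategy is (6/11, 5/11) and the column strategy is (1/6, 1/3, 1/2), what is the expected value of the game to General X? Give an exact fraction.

Against (1/6, 1/3, 1/2), each row's expected payoff is route A: 9/2; route B: 29/6.
Taking the (6/11, 5/11)-weighted average: (6/11)·(9/2) + (5/11)·(29/6) = 307/66.

307/66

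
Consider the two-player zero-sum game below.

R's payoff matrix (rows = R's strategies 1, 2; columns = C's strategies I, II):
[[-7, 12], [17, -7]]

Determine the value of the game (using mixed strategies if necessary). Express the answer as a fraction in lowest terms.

Row minima are -7 and -7, so R's maximin is -7; column maxima are 17 and 12, so C's minimax is 12. These differ, so the equilibrium is in mixed strategies.
Let R play 1 with probability p. C is indifferent when −7p + 17(1−p) = 12p − 7(1−p), giving p = 24/43.
Let C play I with probability q. R is indifferent when −7q + 12(1−q) = 17q − 7(1−q), giving q = 19/43.
The value is -7·(19/43) + (12)·(24/43) = 155/43.

155/43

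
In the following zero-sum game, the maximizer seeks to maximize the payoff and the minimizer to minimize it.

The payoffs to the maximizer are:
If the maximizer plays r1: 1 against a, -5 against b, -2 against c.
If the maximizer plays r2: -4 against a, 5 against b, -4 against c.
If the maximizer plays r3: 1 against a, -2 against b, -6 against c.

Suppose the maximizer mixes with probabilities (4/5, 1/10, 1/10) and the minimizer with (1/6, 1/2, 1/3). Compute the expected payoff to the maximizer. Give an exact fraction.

-79/30

Against (1/6, 1/2, 1/3), each row's expected payoff is r1: -3; r2: 1/2; r3: -17/6.
Taking the (4/5, 1/10, 1/10)-weighted average: (4/5)·(-3) + (1/10)·(1/2) + (1/10)·(-17/6) = -79/30.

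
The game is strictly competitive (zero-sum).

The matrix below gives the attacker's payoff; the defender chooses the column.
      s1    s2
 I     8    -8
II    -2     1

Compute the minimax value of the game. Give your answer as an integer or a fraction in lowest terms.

Row minima are -8 and -2, so the attacker's maximin is -2; column maxima are 8 and 1, so the defender's minimax is 1. These differ, so the equilibrium is in mixed strategies.
Let the attacker play I with probability p. The defender is indifferent when 8p − 2(1−p) = −8p + (1−p), giving p = 3/19.
Let the defender play s1 with probability q. The attacker is indifferent when 8q − 8(1−q) = −2q + (1−q), giving q = 9/19.
The value is 8·(9/19) + (-8)·(10/19) = -8/19.

-8/19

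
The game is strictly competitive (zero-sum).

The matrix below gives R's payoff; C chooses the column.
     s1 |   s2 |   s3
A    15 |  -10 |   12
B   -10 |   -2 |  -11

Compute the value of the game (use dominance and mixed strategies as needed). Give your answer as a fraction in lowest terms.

Column s1 is strictly dominated by s3 for C (it gives R more in every row).
The remaining 2×2 game on (A, B) × (s2, s3) has no saddle point. Let R play A with probability p; indifference gives −10p − 2(1−p) = 12p − 11(1−p), so p = 9/31.
Similarly C's optimal q on s2 is 23/31, and the value is -10·(23/31) + (12)·(8/31) = -134/31.

-134/31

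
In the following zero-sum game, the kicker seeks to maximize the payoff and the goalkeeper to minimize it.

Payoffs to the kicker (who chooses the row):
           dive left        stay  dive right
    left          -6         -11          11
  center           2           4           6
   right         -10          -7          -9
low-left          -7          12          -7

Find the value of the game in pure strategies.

2

Row minima: -11, 2, -10, -7 → the kicker's maximin is 2.
Column maxima: 2, 12, 11 → the goalkeeper's minimax is 2.
They coincide at (center, dive left), so the value is 2.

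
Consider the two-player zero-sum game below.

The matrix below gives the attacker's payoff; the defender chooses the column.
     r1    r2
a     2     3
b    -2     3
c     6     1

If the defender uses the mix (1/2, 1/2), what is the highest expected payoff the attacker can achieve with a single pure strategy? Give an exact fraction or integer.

7/2

a: (2)·(1/2) + (3)·(1/2) = 5/2.
b: (-2)·(1/2) + (3)·(1/2) = 1/2.
c: (6)·(1/2) + (1)·(1/2) = 7/2.
The best pure response is c with expected payoff 7/2.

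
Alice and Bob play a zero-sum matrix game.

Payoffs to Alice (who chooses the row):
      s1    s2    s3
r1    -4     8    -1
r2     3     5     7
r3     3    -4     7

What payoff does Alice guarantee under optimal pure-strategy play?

Row minima: -4, 3, -4 → Alice's maximin is 3.
Column maxima: 3, 8, 7 → Bob's minimax is 3.
They coincide at (r2, s1), so the value is 3.

3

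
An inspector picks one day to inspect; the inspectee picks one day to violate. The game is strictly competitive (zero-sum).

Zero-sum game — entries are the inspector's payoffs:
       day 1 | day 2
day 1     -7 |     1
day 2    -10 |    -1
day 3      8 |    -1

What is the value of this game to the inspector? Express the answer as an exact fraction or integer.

Row day 2 is strictly dominated by row day 1, so the inspector never plays it.
The remaining 2×2 game on (day 1, day 3) × (day 1, day 2) has no saddle point. Let the inspector play day 1 with probability p; indifference gives −7p + 8(1−p) = p − (1−p), so p = 9/17.
Similarly the inspectee's optimal q on day 1 is 2/17, and the value is -7·(2/17) + (1)·(15/17) = 1/17.

1/17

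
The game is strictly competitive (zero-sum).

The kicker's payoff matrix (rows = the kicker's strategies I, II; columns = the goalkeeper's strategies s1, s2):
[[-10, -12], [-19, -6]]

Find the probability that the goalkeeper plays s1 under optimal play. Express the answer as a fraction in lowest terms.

Row minima are -12 and -19, so the kicker's maximin is -12; column maxima are -10 and -6, so the goalkeeper's minimax is -10. These differ, so the equilibrium is in mixed strategies.
Let the goalkeeper play s1 with probability q. The kicker is indifferent when −10q − 12(1−q) = −19q − 6(1−q), giving q = 2/5.

2/5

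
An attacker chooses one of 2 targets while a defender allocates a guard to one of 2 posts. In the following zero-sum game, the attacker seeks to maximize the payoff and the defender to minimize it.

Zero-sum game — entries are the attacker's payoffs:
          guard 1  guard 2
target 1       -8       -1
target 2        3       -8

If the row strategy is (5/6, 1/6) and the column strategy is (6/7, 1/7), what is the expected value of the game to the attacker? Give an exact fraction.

-235/42

Against (6/7, 1/7), each row's expected payoff is target 1: -7; target 2: 10/7.
Taking the (5/6, 1/6)-weighted average: (5/6)·(-7) + (1/6)·(10/7) = -235/42.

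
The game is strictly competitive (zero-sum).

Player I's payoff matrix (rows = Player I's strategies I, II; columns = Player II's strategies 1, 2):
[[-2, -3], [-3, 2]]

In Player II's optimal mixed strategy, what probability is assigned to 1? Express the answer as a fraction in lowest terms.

5/6

Row minima are -3 and -3, so Player I's maximin is -3; column maxima are -2 and 2, so Player II's minimax is -2. These differ, so the equilibrium is in mixed strategies.
Let Player II play 1 with probability q. Player I is indifferent when −2q − 3(1−q) = −3q + 2(1−q), giving q = 5/6.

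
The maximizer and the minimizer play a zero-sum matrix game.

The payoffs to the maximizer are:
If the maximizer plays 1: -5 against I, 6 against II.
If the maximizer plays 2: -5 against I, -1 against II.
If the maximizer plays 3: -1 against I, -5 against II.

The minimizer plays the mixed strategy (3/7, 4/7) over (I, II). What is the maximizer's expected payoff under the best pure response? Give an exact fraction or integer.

1: (-5)·(3/7) + (6)·(4/7) = 9/7.
2: (-5)·(3/7) + (-1)·(4/7) = -19/7.
3: (-1)·(3/7) + (-5)·(4/7) = -23/7.
The best pure response is 1 with expected payoff 9/7.

9/7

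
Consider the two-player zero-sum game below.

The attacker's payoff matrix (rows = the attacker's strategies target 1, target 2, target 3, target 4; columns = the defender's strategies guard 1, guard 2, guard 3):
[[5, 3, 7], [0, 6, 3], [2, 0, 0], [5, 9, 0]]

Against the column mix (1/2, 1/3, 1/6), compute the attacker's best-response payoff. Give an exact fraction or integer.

target 1: (5)·(1/2) + (3)·(1/3) + (7)·(1/6) = 14/3.
target 2: (0)·(1/2) + (6)·(1/3) + (3)·(1/6) = 5/2.
target 3: (2)·(1/2) + (0)·(1/3) + (0)·(1/6) = 1.
target 4: (5)·(1/2) + (9)·(1/3) + (0)·(1/6) = 11/2.
The best pure response is target 4 with expected payoff 11/2.

11/2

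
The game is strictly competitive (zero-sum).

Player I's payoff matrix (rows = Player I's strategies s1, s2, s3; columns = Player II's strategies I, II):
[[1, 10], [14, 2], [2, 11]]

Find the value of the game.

50/7

Row s1 is strictly dominated by row s3, so Player I never plays it.
The remaining 2×2 game on (s2, s3) × (I, II) has no saddle point. Let Player I play s2 with probability p; indifference gives 14p + 2(1−p) = 2p + 11(1−p), so p = 3/7.
Similarly Player II's optimal q on I is 3/7, and the value is 14·(3/7) + (2)·(4/7) = 50/7.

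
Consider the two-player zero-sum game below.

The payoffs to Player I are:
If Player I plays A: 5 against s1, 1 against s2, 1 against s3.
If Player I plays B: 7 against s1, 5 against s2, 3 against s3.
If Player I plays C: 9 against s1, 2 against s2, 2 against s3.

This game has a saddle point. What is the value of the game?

3

Row minima: 1, 3, 2 → Player I's maximin is 3.
Column maxima: 9, 5, 3 → Player II's minimax is 3.
They coincide at (B, s3), so the value is 3.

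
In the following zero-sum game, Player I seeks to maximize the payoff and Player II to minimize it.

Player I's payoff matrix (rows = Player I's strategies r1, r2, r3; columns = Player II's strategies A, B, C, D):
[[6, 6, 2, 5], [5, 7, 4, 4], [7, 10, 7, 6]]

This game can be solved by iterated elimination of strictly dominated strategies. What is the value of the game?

Row r2 is strictly dominated by row r3 (7>5, 10>7, 7>4, 6>4); eliminate r2.
Row r1 is strictly dominated by row r3 (7>6, 10>6, 7>2, 6>5); eliminate r1.
Column A is strictly dominated by D for Player II (6<7); eliminate A.
Column C is strictly dominated by D for Player II (6<7); eliminate C.
Column B is strictly dominated by D for Player II (6<10); eliminate B.
Only (r3, D) remains, with payoff 6.

6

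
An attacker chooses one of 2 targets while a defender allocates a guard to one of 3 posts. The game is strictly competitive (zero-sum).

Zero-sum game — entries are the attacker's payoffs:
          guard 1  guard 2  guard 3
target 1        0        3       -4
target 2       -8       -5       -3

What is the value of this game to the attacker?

-32/9

Column guard 2 is strictly dominated by guard 1 for the defender (it gives the attacker more in every row).
The remaining 2×2 game on (target 1, target 2) × (guard 1, guard 3) has no saddle point. Let the attacker play target 1 with probability p; indifference gives −8(1−p) = −4p − 3(1−p), so p = 5/9.
Similarly the defender's optimal q on guard 1 is 1/9, and the value is 0·(1/9) + (-4)·(8/9) = -32/9.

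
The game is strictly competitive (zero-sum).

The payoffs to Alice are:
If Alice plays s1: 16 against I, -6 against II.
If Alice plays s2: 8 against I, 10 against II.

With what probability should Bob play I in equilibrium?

Row minima are -6 and 8, so Alice's maximin is 8; column maxima are 16 and 10, so Bob's minimax is 10. These differ, so the equilibrium is in mixed strategies.
Let Bob play I with probability q. Alice is indifferent when 16q − 6(1−q) = 8q + 10(1−q), giving q = 2/3.

2/3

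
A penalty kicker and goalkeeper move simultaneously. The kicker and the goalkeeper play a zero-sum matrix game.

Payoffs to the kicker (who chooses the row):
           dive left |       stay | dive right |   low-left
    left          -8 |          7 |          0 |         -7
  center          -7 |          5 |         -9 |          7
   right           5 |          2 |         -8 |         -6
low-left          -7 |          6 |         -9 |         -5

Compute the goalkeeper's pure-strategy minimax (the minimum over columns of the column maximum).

0

The worst case (largest entry) in each column is dive left: 5, stay: 7, dive right: 0, low-left: 7.
The best (smallest) of these is 0.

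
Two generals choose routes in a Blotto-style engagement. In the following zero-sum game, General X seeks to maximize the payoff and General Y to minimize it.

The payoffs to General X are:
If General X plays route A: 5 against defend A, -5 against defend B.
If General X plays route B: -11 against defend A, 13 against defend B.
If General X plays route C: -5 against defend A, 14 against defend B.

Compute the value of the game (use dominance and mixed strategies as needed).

Row route B is strictly dominated by row route C, so General X never plays it.
The remaining 2×2 game on (route A, route C) × (defend A, defend B) has no saddle point. Let General X play route A with probability p; indifference gives 5p − 5(1−p) = −5p + 14(1−p), so p = 19/29.
Similarly General Y's optimal q on defend A is 19/29, and the value is 5·(19/29) + (-5)·(10/29) = 45/29.

45/29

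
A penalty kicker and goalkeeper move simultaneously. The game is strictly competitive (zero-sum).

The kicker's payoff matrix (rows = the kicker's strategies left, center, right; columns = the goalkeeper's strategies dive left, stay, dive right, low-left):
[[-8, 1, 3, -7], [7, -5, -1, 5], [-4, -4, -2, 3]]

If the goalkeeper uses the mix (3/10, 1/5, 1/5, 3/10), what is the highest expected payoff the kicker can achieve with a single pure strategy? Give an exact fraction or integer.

12/5

left: (-8)·(3/10) + (1)·(1/5) + (3)·(1/5) + (-7)·(3/10) = -37/10.
center: (7)·(3/10) + (-5)·(1/5) + (-1)·(1/5) + (5)·(3/10) = 12/5.
right: (-4)·(3/10) + (-4)·(1/5) + (-2)·(1/5) + (3)·(3/10) = -3/2.
The best pure response is center with expected payoff 12/5.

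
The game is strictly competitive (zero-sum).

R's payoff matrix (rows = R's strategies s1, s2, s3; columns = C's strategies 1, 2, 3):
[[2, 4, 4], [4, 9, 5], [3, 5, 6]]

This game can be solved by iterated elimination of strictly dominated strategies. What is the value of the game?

Column 3 is strictly dominated by 1 for C (2<4, 4<5, 3<6); eliminate 3.
Column 2 is strictly dominated by 1 for C (2<4, 4<9, 3<5); eliminate 2.
Row s1 is strictly dominated by row s2 (4>2); eliminate s1.
Row s3 is strictly dominated by row s2 (4>3); eliminate s3.
Only (s2, 1) remains, with payoff 4.

4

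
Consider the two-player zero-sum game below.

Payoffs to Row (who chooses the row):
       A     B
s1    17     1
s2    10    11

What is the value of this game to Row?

Row minima are 1 and 10, so Row's maximin is 10; column maxima are 17 and 11, so Column's minimax is 11. These differ, so the equilibrium is in mixed strategies.
Let Row play s1 with probability p. Column is indifferent when 17p + 10(1−p) = p + 11(1−p), giving p = 1/17.
Let Column play A with probability q. Row is indifferent when 17q + (1−q) = 10q + 11(1−q), giving q = 10/17.
The value is 17·(10/17) + (1)·(7/17) = 177/17.

177/17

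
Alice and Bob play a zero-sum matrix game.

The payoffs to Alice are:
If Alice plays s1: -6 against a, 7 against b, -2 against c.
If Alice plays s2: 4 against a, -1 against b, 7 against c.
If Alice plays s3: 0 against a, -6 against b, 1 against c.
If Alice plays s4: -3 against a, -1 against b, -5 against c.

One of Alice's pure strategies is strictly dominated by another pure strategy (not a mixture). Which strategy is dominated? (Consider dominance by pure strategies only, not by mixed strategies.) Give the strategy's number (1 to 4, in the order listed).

3

Compare s3 with s2: 4 > 0, -1 > -6, 7 > 1.
So s2 strictly dominates s3 for Alice; s3 is strictly dominated.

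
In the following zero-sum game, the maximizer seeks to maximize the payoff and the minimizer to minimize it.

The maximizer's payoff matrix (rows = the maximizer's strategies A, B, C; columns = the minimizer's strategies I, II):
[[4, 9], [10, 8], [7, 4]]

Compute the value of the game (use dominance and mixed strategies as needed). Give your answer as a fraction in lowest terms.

Row C is strictly dominated by row B, so the maximizer never plays it.
The remaining 2×2 game on (A, B) × (I, II) has no saddle point. Let the maximizer play A with probability p; indifference gives 4p + 10(1−p) = 9p + 8(1−p), so p = 2/7.
Similarly the minimizer's optimal q on I is 1/7, and the value is 4·(1/7) + (9)·(6/7) = 58/7.

58/7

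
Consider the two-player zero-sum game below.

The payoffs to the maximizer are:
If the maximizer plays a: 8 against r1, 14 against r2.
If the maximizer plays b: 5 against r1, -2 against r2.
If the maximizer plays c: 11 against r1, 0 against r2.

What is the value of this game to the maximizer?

154/17

Row b is strictly dominated by row c, so the maximizer never plays it.
The remaining 2×2 game on (a, c) × (r1, r2) has no saddle point. Let the maximizer play a with probability p; indifference gives 8p + 11(1−p) = 14p, so p = 11/17.
Similarly the minimizer's optimal q on r1 is 14/17, and the value is 8·(14/17) + (14)·(3/17) = 154/17.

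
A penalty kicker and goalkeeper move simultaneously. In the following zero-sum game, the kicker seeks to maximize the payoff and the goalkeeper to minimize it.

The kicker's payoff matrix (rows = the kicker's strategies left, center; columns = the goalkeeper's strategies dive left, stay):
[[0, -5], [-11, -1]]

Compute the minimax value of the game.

-11/3

Row minima are -5 and -11, so the kicker's maximin is -5; column maxima are 0 and -1, so the goalkeeper's minimax is -1. These differ, so the equilibrium is in mixed strategies.
Let the kicker play left with probability p. The goalkeeper is indifferent when −11(1−p) = −5p − (1−p), giving p = 2/3.
Let the goalkeeper play dive left with probability q. The kicker is indifferent when −5(1−q) = −11q − (1−q), giving q = 4/15.
The value is 0·(4/15) + (-5)·(11/15) = -11/3.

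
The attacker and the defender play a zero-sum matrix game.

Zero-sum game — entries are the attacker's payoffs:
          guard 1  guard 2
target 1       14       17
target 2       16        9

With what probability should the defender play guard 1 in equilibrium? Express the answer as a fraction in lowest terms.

4/5

Row minima are 14 and 9, so the attacker's maximin is 14; column maxima are 16 and 17, so the defender's minimax is 16. These differ, so the equilibrium is in mixed strategies.
Let the defender play guard 1 with probability q. The attacker is indifferent when 14q + 17(1−q) = 16q + 9(1−q), giving q = 4/5.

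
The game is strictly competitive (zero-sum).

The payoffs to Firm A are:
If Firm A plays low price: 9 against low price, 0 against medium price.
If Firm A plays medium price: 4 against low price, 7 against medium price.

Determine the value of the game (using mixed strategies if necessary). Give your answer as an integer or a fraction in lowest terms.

Row minima are 0 and 4, so Firm A's maximin is 4; column maxima are 9 and 7, so Firm B's minimax is 7. These differ, so the equilibrium is in mixed strategies.
Let Firm A play low price with probability p. Firm B is indifferent when 9p + 4(1−p) = 7(1−p), giving p = 1/4.
Let Firm B play low price with probability q. Firm A is indifferent when 9q = 4q + 7(1−q), giving q = 7/12.
The value is 9·(7/12) + (0)·(5/12) = 21/4.

21/4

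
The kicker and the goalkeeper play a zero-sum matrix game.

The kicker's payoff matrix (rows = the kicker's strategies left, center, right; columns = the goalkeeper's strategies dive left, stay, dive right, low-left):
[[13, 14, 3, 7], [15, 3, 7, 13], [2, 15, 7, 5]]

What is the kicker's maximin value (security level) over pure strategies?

The worst-case payoff for each row is left: 3, center: 3, right: 2.
The best of these is 3.

3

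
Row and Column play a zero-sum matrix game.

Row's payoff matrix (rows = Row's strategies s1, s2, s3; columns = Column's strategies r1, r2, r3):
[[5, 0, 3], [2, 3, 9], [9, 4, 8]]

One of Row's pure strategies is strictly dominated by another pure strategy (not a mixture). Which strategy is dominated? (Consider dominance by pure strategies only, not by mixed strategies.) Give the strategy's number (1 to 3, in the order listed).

1

Compare s1 with s3: 9 > 5, 4 > 0, 8 > 3.
So s3 strictly dominates s1 for Row; s1 is strictly dominated.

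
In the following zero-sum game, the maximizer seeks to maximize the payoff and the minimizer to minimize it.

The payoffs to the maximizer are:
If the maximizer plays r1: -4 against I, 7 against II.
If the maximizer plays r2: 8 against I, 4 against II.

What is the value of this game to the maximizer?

Row minima are -4 and 4, so the maximizer's maximin is 4; column maxima are 8 and 7, so the minimizer's minimax is 7. These differ, so the equilibrium is in mixed strategies.
Let the maximizer play r1 with probability p. The minimizer is indifferent when −4p + 8(1−p) = 7p + 4(1−p), giving p = 4/15.
Let the minimizer play I with probability q. The maximizer is indifferent when −4q + 7(1−q) = 8q + 4(1−q), giving q = 1/5.
The value is -4·(1/5) + (7)·(4/5) = 24/5.

24/5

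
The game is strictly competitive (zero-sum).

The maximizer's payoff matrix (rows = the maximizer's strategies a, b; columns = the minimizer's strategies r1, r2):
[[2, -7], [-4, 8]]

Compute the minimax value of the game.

-4/7

Row minima are -7 and -4, so the maximizer's maximin is -4; column maxima are 2 and 8, so the minimizer's minimax is 2. These differ, so the equilibrium is in mixed strategies.
Let the maximizer play a with probability p. The minimizer is indifferent when 2p − 4(1−p) = −7p + 8(1−p), giving p = 4/7.
Let the minimizer play r1 with probability q. The maximizer is indifferent when 2q − 7(1−q) = −4q + 8(1−q), giving q = 5/7.
The value is 2·(5/7) + (-7)·(2/7) = -4/7.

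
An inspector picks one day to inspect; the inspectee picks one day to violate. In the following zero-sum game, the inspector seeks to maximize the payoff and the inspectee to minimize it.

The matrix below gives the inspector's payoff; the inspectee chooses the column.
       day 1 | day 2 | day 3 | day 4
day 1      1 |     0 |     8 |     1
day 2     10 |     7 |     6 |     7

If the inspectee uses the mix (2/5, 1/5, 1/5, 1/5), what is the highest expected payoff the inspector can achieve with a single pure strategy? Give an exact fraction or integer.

8

day 1: (1)·(2/5) + (0)·(1/5) + (8)·(1/5) + (1)·(1/5) = 11/5.
day 2: (10)·(2/5) + (7)·(1/5) + (6)·(1/5) + (7)·(1/5) = 8.
The best pure response is day 2 with expected payoff 8.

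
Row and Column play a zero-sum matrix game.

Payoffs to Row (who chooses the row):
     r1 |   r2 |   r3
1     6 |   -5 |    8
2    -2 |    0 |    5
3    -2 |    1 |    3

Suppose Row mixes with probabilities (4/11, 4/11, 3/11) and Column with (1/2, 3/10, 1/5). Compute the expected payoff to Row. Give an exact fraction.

11/10

Against (1/2, 3/10, 1/5), each row's expected payoff is 1: 31/10; 2: 0; 3: -1/10.
Taking the (4/11, 4/11, 3/11)-weighted average: (4/11)·(31/10) + (4/11)·(0) + (3/11)·(-1/10) = 11/10.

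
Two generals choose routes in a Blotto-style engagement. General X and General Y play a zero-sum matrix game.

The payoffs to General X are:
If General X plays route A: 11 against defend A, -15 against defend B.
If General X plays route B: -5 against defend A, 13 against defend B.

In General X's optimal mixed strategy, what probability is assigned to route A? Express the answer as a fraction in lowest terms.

Row minima are -15 and -5, so General X's maximin is -5; column maxima are 11 and 13, so General Y's minimax is 11. These differ, so the equilibrium is in mixed strategies.
Let General X play route A with probability p. General Y is indifferent when 11p − 5(1−p) = −15p + 13(1−p), giving p = 9/22.

9/22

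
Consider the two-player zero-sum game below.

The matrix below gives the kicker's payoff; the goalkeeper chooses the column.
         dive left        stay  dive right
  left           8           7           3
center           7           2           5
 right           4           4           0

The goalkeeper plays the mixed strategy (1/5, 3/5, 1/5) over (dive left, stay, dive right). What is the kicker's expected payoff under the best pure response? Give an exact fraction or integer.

left: (8)·(1/5) + (7)·(3/5) + (3)·(1/5) = 32/5.
center: (7)·(1/5) + (2)·(3/5) + (5)·(1/5) = 18/5.
right: (4)·(1/5) + (4)·(3/5) + (0)·(1/5) = 16/5.
The best pure response is left with expected payoff 32/5.

32/5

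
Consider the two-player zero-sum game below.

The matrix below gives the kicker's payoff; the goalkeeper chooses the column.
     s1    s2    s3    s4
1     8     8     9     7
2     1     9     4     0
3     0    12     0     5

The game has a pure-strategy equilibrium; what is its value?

Row minima: 7, 0, 0 → the kicker's maximin is 7.
Column maxima: 8, 12, 9, 7 → the goalkeeper's minimax is 7.
They coincide at (1, s4), so the value is 7.

7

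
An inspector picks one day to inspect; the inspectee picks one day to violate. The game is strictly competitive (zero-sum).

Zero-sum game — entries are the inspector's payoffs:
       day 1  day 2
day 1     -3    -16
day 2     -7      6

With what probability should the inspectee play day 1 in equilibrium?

11/13

Row minima are -16 and -7, so the inspector's maximin is -7; column maxima are -3 and 6, so the inspectee's minimax is -3. These differ, so the equilibrium is in mixed strategies.
Let the inspectee play day 1 with probability q. The inspector is indifferent when −3q − 16(1−q) = −7q + 6(1−q), giving q = 11/13.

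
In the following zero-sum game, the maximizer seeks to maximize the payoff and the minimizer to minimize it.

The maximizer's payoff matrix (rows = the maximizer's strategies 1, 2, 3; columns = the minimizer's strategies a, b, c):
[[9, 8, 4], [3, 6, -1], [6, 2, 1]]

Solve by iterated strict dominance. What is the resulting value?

Row 2 is strictly dominated by row 1 (9>3, 8>6, 4>-1); eliminate 2.
Column a is strictly dominated by b for the minimizer (8<9, 2<6); eliminate a.
Column b is strictly dominated by c for the minimizer (4<8, 1<2); eliminate b.
Row 3 is strictly dominated by row 1 (4>1); eliminate 3.
Only (1, c) remains, with payoff 4.

4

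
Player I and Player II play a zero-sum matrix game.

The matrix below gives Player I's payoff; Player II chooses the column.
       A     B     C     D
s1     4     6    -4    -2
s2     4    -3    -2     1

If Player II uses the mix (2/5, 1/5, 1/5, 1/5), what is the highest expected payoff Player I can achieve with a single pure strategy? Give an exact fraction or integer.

8/5

s1: (4)·(2/5) + (6)·(1/5) + (-4)·(1/5) + (-2)·(1/5) = 8/5.
s2: (4)·(2/5) + (-3)·(1/5) + (-2)·(1/5) + (1)·(1/5) = 4/5.
The best pure response is s1 with expected payoff 8/5.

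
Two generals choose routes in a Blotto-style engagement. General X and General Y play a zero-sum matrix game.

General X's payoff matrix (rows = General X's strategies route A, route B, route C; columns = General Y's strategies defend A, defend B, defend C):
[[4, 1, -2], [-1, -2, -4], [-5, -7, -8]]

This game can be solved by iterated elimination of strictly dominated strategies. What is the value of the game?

Column defend A is strictly dominated by defend B for General Y (1<4, -2<-1, -7<-5); eliminate defend A.
Row route B is strictly dominated by row route A (1>-2, -2>-4); eliminate route B.
Column defend B is strictly dominated by defend C for General Y (-2<1, -8<-7); eliminate defend B.
Row route C is strictly dominated by row route A (-2>-8); eliminate route C.
Only (route A, defend C) remains, with payoff -2.

-2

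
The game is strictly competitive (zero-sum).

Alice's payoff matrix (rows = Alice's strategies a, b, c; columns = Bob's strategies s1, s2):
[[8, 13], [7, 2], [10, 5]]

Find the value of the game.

9

Row b is strictly dominated by row c, so Alice never plays it.
The remaining 2×2 game on (a, c) × (s1, s2) has no saddle point. Let Alice play a with probability p; indifference gives 8p + 10(1−p) = 13p + 5(1−p), so p = 1/2.
Similarly Bob's optimal q on s1 is 4/5, and the value is 8·(4/5) + (13)·(1/5) = 9.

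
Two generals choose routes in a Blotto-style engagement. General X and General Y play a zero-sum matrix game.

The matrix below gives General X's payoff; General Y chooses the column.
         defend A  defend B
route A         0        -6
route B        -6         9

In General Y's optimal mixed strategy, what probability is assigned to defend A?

5/7

Row minima are -6 and -6, so General X's maximin is -6; column maxima are 0 and 9, so General Y's minimax is 0. These differ, so the equilibrium is in mixed strategies.
Let General Y play defend A with probability q. General X is indifferent when −6(1−q) = −6q + 9(1−q), giving q = 5/7.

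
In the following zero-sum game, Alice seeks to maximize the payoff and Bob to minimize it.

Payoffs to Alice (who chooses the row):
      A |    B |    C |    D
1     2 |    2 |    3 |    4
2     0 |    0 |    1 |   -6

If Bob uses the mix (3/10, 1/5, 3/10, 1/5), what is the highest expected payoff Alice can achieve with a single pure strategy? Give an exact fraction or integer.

1: (2)·(3/10) + (2)·(1/5) + (3)·(3/10) + (4)·(1/5) = 27/10.
2: (0)·(3/10) + (0)·(1/5) + (1)·(3/10) + (-6)·(1/5) = -9/10.
The best pure response is 1 with expected payoff 27/10.

27/10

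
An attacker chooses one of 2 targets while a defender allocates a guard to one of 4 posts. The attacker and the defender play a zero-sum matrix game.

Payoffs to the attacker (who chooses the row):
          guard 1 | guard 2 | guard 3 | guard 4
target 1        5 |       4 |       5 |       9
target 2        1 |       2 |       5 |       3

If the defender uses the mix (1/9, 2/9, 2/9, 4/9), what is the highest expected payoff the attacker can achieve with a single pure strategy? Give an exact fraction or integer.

target 1: (5)·(1/9) + (4)·(2/9) + (5)·(2/9) + (9)·(4/9) = 59/9.
target 2: (1)·(1/9) + (2)·(2/9) + (5)·(2/9) + (3)·(4/9) = 3.
The best pure response is target 1 with expected payoff 59/9.

59/9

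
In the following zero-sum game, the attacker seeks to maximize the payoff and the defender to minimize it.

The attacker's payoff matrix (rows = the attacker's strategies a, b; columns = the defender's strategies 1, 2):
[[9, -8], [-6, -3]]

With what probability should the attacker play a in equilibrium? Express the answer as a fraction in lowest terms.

Row minima are -8 and -6, so the attacker's maximin is -6; column maxima are 9 and -3, so the defender's minimax is -3. These differ, so the equilibrium is in mixed strategies.
Let the attacker play a with probability p. The defender is indifferent when 9p − 6(1−p) = −8p − 3(1−p), giving p = 3/20.

3/20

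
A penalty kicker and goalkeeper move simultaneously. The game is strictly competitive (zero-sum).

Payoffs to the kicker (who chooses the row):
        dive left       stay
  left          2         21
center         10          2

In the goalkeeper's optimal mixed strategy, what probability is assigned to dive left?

19/27

Row minima are 2 and 2, so the kicker's maximin is 2; column maxima are 10 and 21, so the goalkeeper's minimax is 10. These differ, so the equilibrium is in mixed strategies.
Let the goalkeeper play dive left with probability q. The kicker is indifferent when 2q + 21(1−q) = 10q + 2(1−q), giving q = 19/27.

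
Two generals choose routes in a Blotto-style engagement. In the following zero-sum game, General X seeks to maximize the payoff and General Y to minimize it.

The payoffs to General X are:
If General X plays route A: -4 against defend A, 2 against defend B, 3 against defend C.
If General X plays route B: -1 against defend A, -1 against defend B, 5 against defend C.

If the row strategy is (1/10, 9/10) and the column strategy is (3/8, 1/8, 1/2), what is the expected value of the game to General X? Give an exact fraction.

73/40

Against (3/8, 1/8, 1/2), each row's expected payoff is route A: 1/4; route B: 2.
Taking the (1/10, 9/10)-weighted average: (1/10)·(1/4) + (9/10)·(2) = 73/40.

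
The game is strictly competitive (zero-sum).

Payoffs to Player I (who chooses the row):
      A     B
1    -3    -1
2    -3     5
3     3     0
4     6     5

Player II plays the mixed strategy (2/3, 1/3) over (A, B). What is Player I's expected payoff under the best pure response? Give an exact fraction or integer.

1: (-3)·(2/3) + (-1)·(1/3) = -7/3.
2: (-3)·(2/3) + (5)·(1/3) = -1/3.
3: (3)·(2/3) + (0)·(1/3) = 2.
4: (6)·(2/3) + (5)·(1/3) = 17/3.
The best pure response is 4 with expected payoff 17/3.

17/3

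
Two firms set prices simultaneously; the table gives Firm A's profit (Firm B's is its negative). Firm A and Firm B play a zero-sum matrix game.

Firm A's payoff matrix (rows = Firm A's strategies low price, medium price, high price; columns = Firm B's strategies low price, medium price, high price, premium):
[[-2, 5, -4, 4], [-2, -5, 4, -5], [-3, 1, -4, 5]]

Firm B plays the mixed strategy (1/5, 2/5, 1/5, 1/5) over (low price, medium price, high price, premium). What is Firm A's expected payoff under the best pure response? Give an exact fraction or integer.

low price: (-2)·(1/5) + (5)·(2/5) + (-4)·(1/5) + (4)·(1/5) = 8/5.
medium price: (-2)·(1/5) + (-5)·(2/5) + (4)·(1/5) + (-5)·(1/5) = -13/5.
high price: (-3)·(1/5) + (1)·(2/5) + (-4)·(1/5) + (5)·(1/5) = 0.
The best pure response is low price with expected payoff 8/5.

8/5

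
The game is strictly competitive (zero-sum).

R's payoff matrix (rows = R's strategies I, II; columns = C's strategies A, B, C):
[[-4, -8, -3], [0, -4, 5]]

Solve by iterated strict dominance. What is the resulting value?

-4

Column A is strictly dominated by B for C (-8<-4, -4<0); eliminate A.
Row I is strictly dominated by row II (-4>-8, 5>-3); eliminate I.
Column C is strictly dominated by B for C (-4<5); eliminate C.
Only (II, B) remains, with payoff -4.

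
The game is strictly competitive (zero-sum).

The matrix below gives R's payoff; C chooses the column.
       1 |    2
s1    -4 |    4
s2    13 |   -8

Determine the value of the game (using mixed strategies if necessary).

20/29

Row minima are -4 and -8, so R's maximin is -4; column maxima are 13 and 4, so C's minimax is 4. These differ, so the equilibrium is in mixed strategies.
Let R play s1 with probability p. C is indifferent when −4p + 13(1−p) = 4p − 8(1−p), giving p = 21/29.
Let C play 1 with probability q. R is indifferent when −4q + 4(1−q) = 13q − 8(1−q), giving q = 12/29.
The value is -4·(12/29) + (4)·(17/29) = 20/29.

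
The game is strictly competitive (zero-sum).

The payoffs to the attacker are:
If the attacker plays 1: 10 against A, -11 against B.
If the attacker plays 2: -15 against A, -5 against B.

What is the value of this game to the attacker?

Row minima are -11 and -15, so the attacker's maximin is -11; column maxima are 10 and -5, so the defender's minimax is -5. These differ, so the equilibrium is in mixed strategies.
Let the attacker play 1 with probability p. The defender is indifferent when 10p − 15(1−p) = −11p − 5(1−p), giving p = 10/31.
Let the defender play A with probability q. The attacker is indifferent when 10q − 11(1−q) = −15q − 5(1−q), giving q = 6/31.
The value is 10·(6/31) + (-11)·(25/31) = -215/31.

-215/31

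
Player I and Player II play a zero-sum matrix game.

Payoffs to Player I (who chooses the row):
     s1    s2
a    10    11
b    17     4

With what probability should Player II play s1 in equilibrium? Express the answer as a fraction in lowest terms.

Row minima are 10 and 4, so Player I's maximin is 10; column maxima are 17 and 11, so Player II's minimax is 11. These differ, so the equilibrium is in mixed strategies.
Let Player II play s1 with probability q. Player I is indifferent when 10q + 11(1−q) = 17q + 4(1−q), giving q = 1/2.

1/2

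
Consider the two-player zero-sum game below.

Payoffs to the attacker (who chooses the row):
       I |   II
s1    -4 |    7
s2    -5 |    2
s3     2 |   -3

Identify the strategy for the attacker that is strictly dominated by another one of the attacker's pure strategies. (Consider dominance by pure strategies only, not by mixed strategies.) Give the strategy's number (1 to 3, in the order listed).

2

Compare s2 with s1: -4 > -5, 7 > 2.
So s1 strictly dominates s2 for the attacker; s2 is strictly dominated.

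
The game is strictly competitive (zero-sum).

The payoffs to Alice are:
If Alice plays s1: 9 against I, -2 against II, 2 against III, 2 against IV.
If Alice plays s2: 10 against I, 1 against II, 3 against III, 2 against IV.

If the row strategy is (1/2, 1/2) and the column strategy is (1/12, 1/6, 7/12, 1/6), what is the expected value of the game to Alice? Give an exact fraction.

5/2

Against (1/12, 1/6, 7/12, 1/6), each row's expected payoff is s1: 23/12; s2: 37/12.
Taking the (1/2, 1/2)-weighted average: (1/2)·(23/12) + (1/2)·(37/12) = 5/2.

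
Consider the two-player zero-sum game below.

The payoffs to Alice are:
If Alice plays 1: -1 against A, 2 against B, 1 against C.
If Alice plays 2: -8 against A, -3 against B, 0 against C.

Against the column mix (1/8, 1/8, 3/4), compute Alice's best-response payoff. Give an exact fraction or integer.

1: (-1)·(1/8) + (2)·(1/8) + (1)·(3/4) = 7/8.
2: (-8)·(1/8) + (-3)·(1/8) + (0)·(3/4) = -11/8.
The best pure response is 1 with expected payoff 7/8.

7/8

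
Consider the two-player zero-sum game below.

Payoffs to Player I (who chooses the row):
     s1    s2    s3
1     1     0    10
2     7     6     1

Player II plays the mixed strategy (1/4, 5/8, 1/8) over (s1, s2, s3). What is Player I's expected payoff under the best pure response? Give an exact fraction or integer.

1: (1)·(1/4) + (0)·(5/8) + (10)·(1/8) = 3/2.
2: (7)·(1/4) + (6)·(5/8) + (1)·(1/8) = 45/8.
The best pure response is 2 with expected payoff 45/8.

45/8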